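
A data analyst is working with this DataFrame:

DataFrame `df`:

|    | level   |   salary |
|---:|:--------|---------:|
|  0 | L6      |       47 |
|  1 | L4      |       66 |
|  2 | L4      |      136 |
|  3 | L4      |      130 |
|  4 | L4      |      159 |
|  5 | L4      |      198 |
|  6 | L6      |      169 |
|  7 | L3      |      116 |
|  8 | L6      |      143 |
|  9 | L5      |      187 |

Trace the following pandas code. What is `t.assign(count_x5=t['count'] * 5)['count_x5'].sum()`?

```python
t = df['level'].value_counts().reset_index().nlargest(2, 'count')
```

value_counts of level:
level
L4    5
L6    3
L3    1
L5    1
Name: count, dtype: int64
reset_index():
  level  count
0    L4      5
1    L6      3
2    L3      1
3    L5      1
take 2 rows with largest count:
  level  count
0    L4      5
1    L6      3
add column count_x5 = t['count'] * 5:
  level  count  count_x5
0    L4      5        25
1    L6      3        15
Hence 40.

40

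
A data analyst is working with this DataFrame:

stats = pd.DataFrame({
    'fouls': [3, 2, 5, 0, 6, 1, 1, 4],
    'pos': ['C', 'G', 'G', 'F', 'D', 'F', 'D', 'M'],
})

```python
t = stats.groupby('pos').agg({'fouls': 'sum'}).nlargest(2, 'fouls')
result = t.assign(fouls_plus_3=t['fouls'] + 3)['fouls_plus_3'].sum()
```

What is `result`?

group by pos, sum of fouls:
     fouls
pos       
C        3
D        7
F        1
G        7
M        4
take 2 rows with largest fouls:
     fouls
pos       
D        7
G        7
add column fouls_plus_3 = t['fouls'] + 3:
     fouls  fouls_plus_3
pos                     
D        7            10
G        7            10

20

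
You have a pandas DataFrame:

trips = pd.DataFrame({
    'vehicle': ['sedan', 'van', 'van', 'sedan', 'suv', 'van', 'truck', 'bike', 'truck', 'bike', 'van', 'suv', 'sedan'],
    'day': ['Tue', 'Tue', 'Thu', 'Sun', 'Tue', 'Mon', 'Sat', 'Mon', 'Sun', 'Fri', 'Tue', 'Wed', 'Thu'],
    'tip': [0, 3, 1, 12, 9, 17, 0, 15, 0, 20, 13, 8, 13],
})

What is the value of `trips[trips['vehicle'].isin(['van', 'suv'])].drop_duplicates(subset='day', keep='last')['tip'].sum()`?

filter rows where vehicle in ['van', 'suv']:
   vehicle  day  tip
1      van  Tue    3
2      van  Thu    1
4      suv  Tue    9
5      van  Mon   17
10     van  Tue   13
11     suv  Wed    8
drop duplicate day (keep=last):
   vehicle  day  tip
2      van  Thu    1
5      van  Mon   17
10     van  Tue   13
11     suv  Wed    8
So sum() = 39.

39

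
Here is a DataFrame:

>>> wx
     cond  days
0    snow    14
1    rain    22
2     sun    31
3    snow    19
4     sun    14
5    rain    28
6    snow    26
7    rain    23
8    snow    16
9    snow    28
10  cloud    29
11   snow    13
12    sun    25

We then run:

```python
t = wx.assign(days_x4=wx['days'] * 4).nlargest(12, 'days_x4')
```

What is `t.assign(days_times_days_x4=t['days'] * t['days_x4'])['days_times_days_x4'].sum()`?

26772

add column days_x4 = wx['days'] * 4:
     cond  days  days_x4
0    snow    14       56
1    rain    22       88
2     sun    31      124
3    snow    19       76
4     sun    14       56
5    rain    28      112
6    snow    26      104
7    rain    23       92
8    snow    16       64
9    snow    28      112
10  cloud    29      116
11   snow    13       52
12    sun    25      100
take 12 rows with largest days_x4:
     cond  days  days_x4
2     sun    31      124
10  cloud    29      116
5    rain    28      112
9    snow    28      112
6    snow    26      104
12    sun    25      100
7    rain    23       92
1    rain    22       88
3    snow    19       76
8    snow    16       64
0    snow    14       56
4     sun    14       56
add column days_times_days_x4 = t['days'] * t['days_x4']:
     cond  days  days_x4  days_times_days_x4
2     sun    31      124                3844
10  cloud    29      116                3364
5    rain    28      112                3136
9    snow    28      112                3136
6    snow    26      104                2704
12    sun    25      100                2500
7    rain    23       92                2116
1    rain    22       88                1936
3    snow    19       76                1444
8    snow    16       64                1024
0    snow    14       56                 784
4     sun    14       56                 784
Taking the sum of column 'days_times_days_x4' gives 26772.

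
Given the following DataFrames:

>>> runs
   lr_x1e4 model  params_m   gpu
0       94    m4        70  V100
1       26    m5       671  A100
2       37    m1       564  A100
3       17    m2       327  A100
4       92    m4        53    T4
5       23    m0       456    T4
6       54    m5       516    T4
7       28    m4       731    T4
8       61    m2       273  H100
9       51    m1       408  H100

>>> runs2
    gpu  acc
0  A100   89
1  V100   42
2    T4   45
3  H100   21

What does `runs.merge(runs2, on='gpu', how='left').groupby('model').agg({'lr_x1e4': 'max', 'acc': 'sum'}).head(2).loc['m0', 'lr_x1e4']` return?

merge on 'gpu' (how='left') → 10 rows:
   lr_x1e4 model  params_m   gpu  acc
0       94    m4        70  V100   42
1       26    m5       671  A100   89
2       37    m1       564  A100   89
3       17    m2       327  A100   89
4       92    m4        53    T4   45
5       23    m0       456    T4   45
6       54    m5       516    T4   45
7       28    m4       731    T4   45
8       61    m2       273  H100   21
9       51    m1       408  H100   21
group by model: max(lr_x1e4), sum(acc):
       lr_x1e4  acc
model              
m0          23   45
m1          51  110
m2          61  110
m4          94  132
m5          54  134
take first 2 rows:
       lr_x1e4  acc
model              
m0          23   45
m1          51  110
Finally, value at row 'm0', column 'lr_x1e4' = 23.

23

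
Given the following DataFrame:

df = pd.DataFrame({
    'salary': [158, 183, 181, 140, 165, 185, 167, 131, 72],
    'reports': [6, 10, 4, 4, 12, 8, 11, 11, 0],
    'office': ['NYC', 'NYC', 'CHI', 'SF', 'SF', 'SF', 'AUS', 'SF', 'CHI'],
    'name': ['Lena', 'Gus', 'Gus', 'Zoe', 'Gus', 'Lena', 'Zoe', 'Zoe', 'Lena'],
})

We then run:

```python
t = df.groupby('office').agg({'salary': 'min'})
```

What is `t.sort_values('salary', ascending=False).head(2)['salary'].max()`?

group by office, min of salary:
        salary
office        
AUS        167
CHI         72
NYC        158
SF         131
sort by salary descending:
        salary
office        
AUS        167
NYC        158
SF         131
CHI         72
take first 2 rows:
        salary
office        
AUS        167
NYC        158
Then the max of column 'salary': 167

167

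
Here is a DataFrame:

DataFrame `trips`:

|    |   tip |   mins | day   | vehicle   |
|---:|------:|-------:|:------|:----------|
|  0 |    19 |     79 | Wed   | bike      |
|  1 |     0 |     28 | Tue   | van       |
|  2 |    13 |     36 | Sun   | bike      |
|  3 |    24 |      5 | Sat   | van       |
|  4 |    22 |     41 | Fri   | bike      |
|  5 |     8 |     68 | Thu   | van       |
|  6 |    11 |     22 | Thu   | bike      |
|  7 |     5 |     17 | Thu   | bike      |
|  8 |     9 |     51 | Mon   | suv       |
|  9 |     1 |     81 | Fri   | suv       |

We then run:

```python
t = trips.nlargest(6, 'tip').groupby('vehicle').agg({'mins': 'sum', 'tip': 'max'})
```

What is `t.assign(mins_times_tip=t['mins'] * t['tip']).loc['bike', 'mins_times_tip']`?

take 6 rows with largest tip:
   tip  mins  day vehicle
3   24     5  Sat     van
4   22    41  Fri    bike
0   19    79  Wed    bike
2   13    36  Sun    bike
6   11    22  Thu    bike
8    9    51  Mon     suv
group by vehicle: sum(mins), max(tip):
         mins  tip
vehicle           
bike      178   22
suv        51    9
van         5   24
add column mins_times_tip = t['mins'] * t['tip']:
         mins  tip  mins_times_tip
vehicle                           
bike      178   22            3916
suv        51    9             459
van         5   24             120
Taking the value at row 'bike', column 'mins_times_tip' gives 3916.

3916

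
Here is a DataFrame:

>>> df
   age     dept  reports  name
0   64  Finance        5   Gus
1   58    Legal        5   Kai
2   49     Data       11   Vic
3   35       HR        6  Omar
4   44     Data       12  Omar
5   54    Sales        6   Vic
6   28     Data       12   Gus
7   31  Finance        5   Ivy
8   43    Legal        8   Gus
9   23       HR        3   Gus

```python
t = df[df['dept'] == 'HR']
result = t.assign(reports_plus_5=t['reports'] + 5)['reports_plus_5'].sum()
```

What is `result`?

filter rows where dept == 'HR':
   age dept  reports  name
3   35   HR        6  Omar
9   23   HR        3   Gus
add column reports_plus_5 = t['reports'] + 5:
   age dept  reports  name  reports_plus_5
3   35   HR        6  Omar              11
9   23   HR        3   Gus               8
Reading off the sum of column 'reports_plus_5', we get 19.

19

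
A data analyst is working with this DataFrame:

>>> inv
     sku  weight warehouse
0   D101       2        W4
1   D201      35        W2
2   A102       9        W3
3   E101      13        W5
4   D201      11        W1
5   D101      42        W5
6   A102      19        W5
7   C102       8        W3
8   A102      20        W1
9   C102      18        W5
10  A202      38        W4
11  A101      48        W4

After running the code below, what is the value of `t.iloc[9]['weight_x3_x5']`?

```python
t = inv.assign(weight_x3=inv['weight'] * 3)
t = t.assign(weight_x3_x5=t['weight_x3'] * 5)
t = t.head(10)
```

270

add column weight_x3 = inv['weight'] * 3:
     sku  weight warehouse  weight_x3
0   D101       2        W4          6
1   D201      35        W2        105
2   A102       9        W3         27
3   E101      13        W5         39
4   D201      11        W1         33
5   D101      42        W5        126
6   A102      19        W5         57
7   C102       8        W3         24
8   A102      20        W1         60
9   C102      18        W5         54
10  A202      38        W4        114
11  A101      48        W4        144
add column weight_x3_x5 = t['weight_x3'] * 5:
     sku  weight warehouse  weight_x3  weight_x3_x5
0   D101       2        W4          6            30
1   D201      35        W2        105           525
2   A102       9        W3         27           135
3   E101      13        W5         39           195
4   D201      11        W1         33           165
5   D101      42        W5        126           630
6   A102      19        W5         57           285
7   C102       8        W3         24           120
8   A102      20        W1         60           300
9   C102      18        W5         54           270
10  A202      38        W4        114           570
11  A101      48        W4        144           720
take first 10 rows:
    sku  weight warehouse  weight_x3  weight_x3_x5
0  D101       2        W4          6            30
1  D201      35        W2        105           525
2  A102       9        W3         27           135
3  E101      13        W5         39           195
4  D201      11        W1         33           165
5  D101      42        W5        126           630
6  A102      19        W5         57           285
7  C102       8        W3         24           120
8  A102      20        W1         60           300
9  C102      18        W5         54           270
Then the value at position 9, column 'weight_x3_x5': 270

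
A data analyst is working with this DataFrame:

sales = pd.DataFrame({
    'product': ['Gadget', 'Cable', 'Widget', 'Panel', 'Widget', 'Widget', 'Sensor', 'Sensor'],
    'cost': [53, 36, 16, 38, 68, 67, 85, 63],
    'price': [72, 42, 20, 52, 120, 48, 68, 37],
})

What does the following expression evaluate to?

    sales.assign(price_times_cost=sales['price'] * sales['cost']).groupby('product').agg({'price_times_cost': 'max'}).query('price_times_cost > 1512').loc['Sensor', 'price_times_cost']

add column price_times_cost = sales['price'] * sales['cost']:
  product  cost  price  price_times_cost
0  Gadget    53     72              3816
1   Cable    36     42              1512
2  Widget    16     20               320
3   Panel    38     52              1976
4  Widget    68    120              8160
5  Widget    67     48              3216
6  Sensor    85     68              5780
7  Sensor    63     37              2331
group by product, max of price_times_cost:
         price_times_cost
product                  
Cable                1512
Gadget               3816
Panel                1976
Sensor               5780
Widget               8160
filter rows where price_times_cost > 1512:
         price_times_cost
product                  
Gadget               3816
Panel                1976
Sensor               5780
Widget               8160
Reading off the value at row 'Sensor', column 'price_times_cost', we get 5780.

5780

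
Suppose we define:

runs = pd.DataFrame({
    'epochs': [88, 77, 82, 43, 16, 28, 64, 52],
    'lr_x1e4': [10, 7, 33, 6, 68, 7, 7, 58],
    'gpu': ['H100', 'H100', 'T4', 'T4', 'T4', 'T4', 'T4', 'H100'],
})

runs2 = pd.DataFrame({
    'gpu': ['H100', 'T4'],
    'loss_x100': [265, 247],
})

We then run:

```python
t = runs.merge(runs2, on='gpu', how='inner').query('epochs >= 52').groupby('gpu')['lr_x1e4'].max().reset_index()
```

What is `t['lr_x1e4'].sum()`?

merge on 'gpu' (how='inner') → 8 rows:
   epochs  lr_x1e4   gpu  loss_x100
0      88       10  H100        265
1      77        7  H100        265
2      82       33    T4        247
3      43        6    T4        247
4      16       68    T4        247
5      28        7    T4        247
6      64        7    T4        247
7      52       58  H100        265
filter rows where epochs >= 52:
   epochs  lr_x1e4   gpu  loss_x100
0      88       10  H100        265
1      77        7  H100        265
2      82       33    T4        247
6      64        7    T4        247
7      52       58  H100        265
group by gpu, max of lr_x1e4:
gpu
H100    58
T4      33
Name: lr_x1e4, dtype: int64
reset_index():
    gpu  lr_x1e4
0  H100       58
1    T4       33

91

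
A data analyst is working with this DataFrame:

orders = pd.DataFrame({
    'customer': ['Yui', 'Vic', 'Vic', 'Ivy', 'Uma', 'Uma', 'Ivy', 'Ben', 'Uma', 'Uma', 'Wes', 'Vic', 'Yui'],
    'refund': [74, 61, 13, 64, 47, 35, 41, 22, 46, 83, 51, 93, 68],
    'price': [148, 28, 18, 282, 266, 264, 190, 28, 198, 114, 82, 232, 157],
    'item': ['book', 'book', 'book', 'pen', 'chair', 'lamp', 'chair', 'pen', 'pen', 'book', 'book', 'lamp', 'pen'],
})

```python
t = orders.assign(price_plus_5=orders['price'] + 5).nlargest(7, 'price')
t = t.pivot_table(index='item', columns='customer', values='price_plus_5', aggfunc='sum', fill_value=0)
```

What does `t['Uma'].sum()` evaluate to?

743

add column price_plus_5 = orders['price'] + 5:
   customer  refund  price   item  price_plus_5
0       Yui      74    148   book           153
1       Vic      61     28   book            33
2       Vic      13     18   book            23
3       Ivy      64    282    pen           287
4       Uma      47    266  chair           271
5       Uma      35    264   lamp           269
6       Ivy      41    190  chair           195
7       Ben      22     28    pen            33
8       Uma      46    198    pen           203
9       Uma      83    114   book           119
10      Wes      51     82   book            87
11      Vic      93    232   lamp           237
12      Yui      68    157    pen           162
take 7 rows with largest price:
   customer  refund  price   item  price_plus_5
3       Ivy      64    282    pen           287
4       Uma      47    266  chair           271
5       Uma      35    264   lamp           269
11      Vic      93    232   lamp           237
8       Uma      46    198    pen           203
6       Ivy      41    190  chair           195
12      Yui      68    157    pen           162
pivot: rows=item, cols=customer, sum(price_plus_5):
customer  Ivy  Uma  Vic  Yui
item                        
chair     195  271    0    0
lamp        0  269  237    0
pen       287  203    0  162
Reading off the sum of column 'Uma', we get 743.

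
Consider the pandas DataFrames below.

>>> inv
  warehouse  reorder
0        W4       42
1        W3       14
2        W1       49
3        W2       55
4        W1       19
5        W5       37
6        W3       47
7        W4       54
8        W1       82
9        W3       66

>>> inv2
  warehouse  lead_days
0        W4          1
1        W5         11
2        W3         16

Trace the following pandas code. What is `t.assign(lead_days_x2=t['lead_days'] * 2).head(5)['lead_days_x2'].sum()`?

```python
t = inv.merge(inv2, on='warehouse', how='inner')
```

90

merge on 'warehouse' (how='inner') → 6 rows:
  warehouse  reorder  lead_days
0        W4       42          1
1        W3       14         16
2        W5       37         11
3        W3       47         16
4        W4       54          1
5        W3       66         16
add column lead_days_x2 = t['lead_days'] * 2:
  warehouse  reorder  lead_days  lead_days_x2
0        W4       42          1             2
1        W3       14         16            32
2        W5       37         11            22
3        W3       47         16            32
4        W4       54          1             2
5        W3       66         16            32
take first 5 rows:
  warehouse  reorder  lead_days  lead_days_x2
0        W4       42          1             2
1        W3       14         16            32
2        W5       37         11            22
3        W3       47         16            32
4        W4       54          1             2
Hence 90.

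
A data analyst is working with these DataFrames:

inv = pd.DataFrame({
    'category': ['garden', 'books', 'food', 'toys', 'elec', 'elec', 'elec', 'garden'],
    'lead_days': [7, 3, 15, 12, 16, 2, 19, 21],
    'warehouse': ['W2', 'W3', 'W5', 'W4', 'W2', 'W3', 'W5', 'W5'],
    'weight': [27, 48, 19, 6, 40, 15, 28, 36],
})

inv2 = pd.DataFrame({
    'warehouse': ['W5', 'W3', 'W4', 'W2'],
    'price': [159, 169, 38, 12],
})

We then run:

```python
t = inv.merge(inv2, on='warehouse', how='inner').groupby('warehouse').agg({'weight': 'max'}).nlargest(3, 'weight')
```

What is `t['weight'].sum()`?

124

merge on 'warehouse' (how='inner') → 8 rows:
  category  lead_days warehouse  weight  price
0   garden          7        W2      27     12
1    books          3        W3      48    169
2     food         15        W5      19    159
3     toys         12        W4       6     38
4     elec         16        W2      40     12
5     elec          2        W3      15    169
6     elec         19        W5      28    159
7   garden         21        W5      36    159
group by warehouse, max of weight:
           weight
warehouse        
W2             40
W3             48
W4              6
W5             36
take 3 rows with largest weight:
           weight
warehouse        
W3             48
W2             40
W5             36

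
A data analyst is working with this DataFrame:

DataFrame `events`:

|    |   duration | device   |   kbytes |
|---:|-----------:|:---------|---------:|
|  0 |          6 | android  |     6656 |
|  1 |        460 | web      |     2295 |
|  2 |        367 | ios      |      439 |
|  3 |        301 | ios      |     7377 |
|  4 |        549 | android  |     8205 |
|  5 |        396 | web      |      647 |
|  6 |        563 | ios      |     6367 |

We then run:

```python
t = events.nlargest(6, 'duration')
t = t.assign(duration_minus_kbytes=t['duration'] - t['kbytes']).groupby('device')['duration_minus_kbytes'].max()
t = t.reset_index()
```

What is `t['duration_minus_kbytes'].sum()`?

take 6 rows with largest duration:
   duration   device  kbytes
6       563      ios    6367
4       549  android    8205
1       460      web    2295
5       396      web     647
2       367      ios     439
3       301      ios    7377
add column duration_minus_kbytes = t['duration'] - t['kbytes']:
   duration   device  kbytes  duration_minus_kbytes
6       563      ios    6367                  -5804
4       549  android    8205                  -7656
1       460      web    2295                  -1835
5       396      web     647                   -251
2       367      ios     439                    -72
3       301      ios    7377                  -7076
group by device, max of duration_minus_kbytes:
device
android   -7656
ios         -72
web        -251
Name: duration_minus_kbytes, dtype: int64
reset_index():
    device  duration_minus_kbytes
0  android                  -7656
1      ios                    -72
2      web                   -251
So sum() = -7979.

-7979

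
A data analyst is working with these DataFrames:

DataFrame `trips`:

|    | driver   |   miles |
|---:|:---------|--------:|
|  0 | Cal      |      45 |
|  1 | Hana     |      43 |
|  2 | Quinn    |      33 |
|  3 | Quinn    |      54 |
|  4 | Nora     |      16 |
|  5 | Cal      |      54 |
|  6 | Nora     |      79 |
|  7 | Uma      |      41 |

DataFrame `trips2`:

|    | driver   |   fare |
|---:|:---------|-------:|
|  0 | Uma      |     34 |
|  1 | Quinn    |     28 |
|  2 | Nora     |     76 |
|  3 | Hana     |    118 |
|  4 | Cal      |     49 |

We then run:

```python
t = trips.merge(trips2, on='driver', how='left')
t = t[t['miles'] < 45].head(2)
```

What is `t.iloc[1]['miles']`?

33

merge on 'driver' (how='left') → 8 rows:
  driver  miles  fare
0    Cal     45    49
1   Hana     43   118
2  Quinn     33    28
3  Quinn     54    28
4   Nora     16    76
5    Cal     54    49
6   Nora     79    76
7    Uma     41    34
filter rows where miles < 45:
  driver  miles  fare
1   Hana     43   118
2  Quinn     33    28
4   Nora     16    76
7    Uma     41    34
take first 2 rows:
  driver  miles  fare
1   Hana     43   118
2  Quinn     33    28
value at position 1, column 'miles' → 33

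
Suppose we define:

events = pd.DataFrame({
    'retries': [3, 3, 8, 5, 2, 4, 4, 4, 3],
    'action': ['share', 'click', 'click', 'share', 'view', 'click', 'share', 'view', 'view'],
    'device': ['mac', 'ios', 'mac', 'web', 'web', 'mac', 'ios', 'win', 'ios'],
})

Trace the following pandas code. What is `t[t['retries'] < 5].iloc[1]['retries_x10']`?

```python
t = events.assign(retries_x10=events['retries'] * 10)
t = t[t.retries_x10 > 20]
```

30

add column retries_x10 = events['retries'] * 10:
   retries action device  retries_x10
0        3  share    mac           30
1        3  click    ios           30
2        8  click    mac           80
3        5  share    web           50
4        2   view    web           20
5        4  click    mac           40
6        4  share    ios           40
7        4   view    win           40
8        3   view    ios           30
filter rows where retries_x10 > 20:
   retries action device  retries_x10
0        3  share    mac           30
1        3  click    ios           30
2        8  click    mac           80
3        5  share    web           50
5        4  click    mac           40
6        4  share    ios           40
7        4   view    win           40
8        3   view    ios           30
filter rows where retries < 5:
   retries action device  retries_x10
0        3  share    mac           30
1        3  click    ios           30
5        4  click    mac           40
6        4  share    ios           40
7        4   view    win           40
8        3   view    ios           30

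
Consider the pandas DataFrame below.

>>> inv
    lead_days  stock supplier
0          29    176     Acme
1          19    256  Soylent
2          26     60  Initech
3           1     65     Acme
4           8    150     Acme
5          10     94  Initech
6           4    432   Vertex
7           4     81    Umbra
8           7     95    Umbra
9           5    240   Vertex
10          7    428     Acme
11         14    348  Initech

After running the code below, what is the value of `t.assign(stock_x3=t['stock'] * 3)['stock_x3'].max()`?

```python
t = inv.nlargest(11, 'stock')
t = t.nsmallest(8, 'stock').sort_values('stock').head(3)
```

take 11 rows with largest stock:
    lead_days  stock supplier
6           4    432   Vertex
10          7    428     Acme
11         14    348  Initech
1          19    256  Soylent
9           5    240   Vertex
0          29    176     Acme
4           8    150     Acme
8           7     95    Umbra
5          10     94  Initech
7           4     81    Umbra
3           1     65     Acme
take 8 rows with smallest stock:
   lead_days  stock supplier
3          1     65     Acme
7          4     81    Umbra
5         10     94  Initech
8          7     95    Umbra
4          8    150     Acme
0         29    176     Acme
9          5    240   Vertex
1         19    256  Soylent
sort by stock:
   lead_days  stock supplier
3          1     65     Acme
7          4     81    Umbra
5         10     94  Initech
8          7     95    Umbra
4          8    150     Acme
0         29    176     Acme
9          5    240   Vertex
1         19    256  Soylent
take first 3 rows:
   lead_days  stock supplier
3          1     65     Acme
7          4     81    Umbra
5         10     94  Initech
add column stock_x3 = t['stock'] * 3:
   lead_days  stock supplier  stock_x3
3          1     65     Acme       195
7          4     81    Umbra       243
5         10     94  Initech       282
Finally, max of column 'stock_x3' = 282.

282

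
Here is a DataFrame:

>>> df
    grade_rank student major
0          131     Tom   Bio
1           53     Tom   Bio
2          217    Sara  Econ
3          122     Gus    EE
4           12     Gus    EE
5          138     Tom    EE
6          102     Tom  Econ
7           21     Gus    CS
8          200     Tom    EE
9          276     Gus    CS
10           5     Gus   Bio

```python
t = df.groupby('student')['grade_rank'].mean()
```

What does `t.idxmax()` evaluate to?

Sara

group by student, mean of grade_rank:
student
Gus      87.2
Sara    217.0
Tom     124.8
Name: grade_rank, dtype: float64
Taking the label with the largest value gives Sara.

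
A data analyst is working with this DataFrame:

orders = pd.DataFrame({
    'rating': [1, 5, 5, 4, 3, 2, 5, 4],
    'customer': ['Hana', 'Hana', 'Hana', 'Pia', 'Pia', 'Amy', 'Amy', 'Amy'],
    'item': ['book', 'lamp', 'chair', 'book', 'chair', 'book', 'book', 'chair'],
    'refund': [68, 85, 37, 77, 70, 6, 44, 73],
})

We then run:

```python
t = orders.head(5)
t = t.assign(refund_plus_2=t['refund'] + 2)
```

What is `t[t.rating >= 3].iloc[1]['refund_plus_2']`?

take first 5 rows:
   rating customer   item  refund
0       1     Hana   book      68
1       5     Hana   lamp      85
2       5     Hana  chair      37
3       4      Pia   book      77
4       3      Pia  chair      70
add column refund_plus_2 = t['refund'] + 2:
   rating customer   item  refund  refund_plus_2
0       1     Hana   book      68             70
1       5     Hana   lamp      85             87
2       5     Hana  chair      37             39
3       4      Pia   book      77             79
4       3      Pia  chair      70             72
filter rows where rating >= 3:
   rating customer   item  refund  refund_plus_2
1       5     Hana   lamp      85             87
2       5     Hana  chair      37             39
3       4      Pia   book      77             79
4       3      Pia  chair      70             72
Finally, value at position 1, column 'refund_plus_2' = 39.

39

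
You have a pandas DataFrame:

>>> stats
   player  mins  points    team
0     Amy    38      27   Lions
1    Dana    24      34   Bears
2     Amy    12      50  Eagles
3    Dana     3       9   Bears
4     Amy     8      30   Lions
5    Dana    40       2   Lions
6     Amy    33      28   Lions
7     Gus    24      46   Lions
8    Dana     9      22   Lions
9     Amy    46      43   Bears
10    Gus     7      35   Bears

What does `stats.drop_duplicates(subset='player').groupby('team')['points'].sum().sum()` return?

drop duplicate player (keep=first):
  player  mins  points   team
0    Amy    38      27  Lions
1   Dana    24      34  Bears
7    Gus    24      46  Lions
group by team, sum of points:
team
Bears    34
Lions    73
Name: points, dtype: int64

107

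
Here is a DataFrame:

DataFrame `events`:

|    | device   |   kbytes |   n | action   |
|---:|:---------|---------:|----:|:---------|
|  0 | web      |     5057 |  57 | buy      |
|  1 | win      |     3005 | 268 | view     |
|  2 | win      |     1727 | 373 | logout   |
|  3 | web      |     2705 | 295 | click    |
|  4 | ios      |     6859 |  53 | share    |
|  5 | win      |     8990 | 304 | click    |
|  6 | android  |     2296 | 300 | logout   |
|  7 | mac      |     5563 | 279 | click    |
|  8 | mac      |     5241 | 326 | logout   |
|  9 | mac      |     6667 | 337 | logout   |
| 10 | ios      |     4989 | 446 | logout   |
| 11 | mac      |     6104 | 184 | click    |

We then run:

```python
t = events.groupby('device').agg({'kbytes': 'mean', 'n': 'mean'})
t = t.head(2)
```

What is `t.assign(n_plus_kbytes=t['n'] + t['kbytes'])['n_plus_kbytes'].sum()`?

8769.5

group by device: mean(kbytes), mean(n):
          kbytes      n
device                 
android  2296.00  300.0
ios      5924.00  249.5
mac      5893.75  281.5
web      3881.00  176.0
win      4574.00  315.0
take first 2 rows:
         kbytes      n
device                
android  2296.0  300.0
ios      5924.0  249.5
add column n_plus_kbytes = t['n'] + t['kbytes']:
         kbytes      n  n_plus_kbytes
device                               
android  2296.0  300.0         2596.0
ios      5924.0  249.5         6173.5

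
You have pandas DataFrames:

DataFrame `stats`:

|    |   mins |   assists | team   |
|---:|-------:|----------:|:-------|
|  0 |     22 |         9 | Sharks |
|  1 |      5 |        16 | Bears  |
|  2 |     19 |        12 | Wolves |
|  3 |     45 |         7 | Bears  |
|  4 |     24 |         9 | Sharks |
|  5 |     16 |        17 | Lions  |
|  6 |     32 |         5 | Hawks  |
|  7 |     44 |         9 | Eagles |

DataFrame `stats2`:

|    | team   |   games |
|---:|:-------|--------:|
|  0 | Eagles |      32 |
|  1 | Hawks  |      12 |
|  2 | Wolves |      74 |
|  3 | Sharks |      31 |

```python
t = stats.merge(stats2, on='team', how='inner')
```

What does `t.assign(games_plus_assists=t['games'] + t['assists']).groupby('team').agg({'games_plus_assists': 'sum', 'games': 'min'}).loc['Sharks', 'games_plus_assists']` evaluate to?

merge on 'team' (how='inner') → 5 rows:
   mins  assists    team  games
0    22        9  Sharks     31
1    19       12  Wolves     74
2    24        9  Sharks     31
3    32        5   Hawks     12
4    44        9  Eagles     32
add column games_plus_assists = t['games'] + t['assists']:
   mins  assists    team  games  games_plus_assists
0    22        9  Sharks     31                  40
1    19       12  Wolves     74                  86
2    24        9  Sharks     31                  40
3    32        5   Hawks     12                  17
4    44        9  Eagles     32                  41
group by team: sum(games_plus_assists), min(games):
        games_plus_assists  games
team                             
Eagles                  41     32
Hawks                   17     12
Sharks                  80     31
Wolves                  86     74
The value at row 'Sharks', column 'games_plus_assists' is 80.

80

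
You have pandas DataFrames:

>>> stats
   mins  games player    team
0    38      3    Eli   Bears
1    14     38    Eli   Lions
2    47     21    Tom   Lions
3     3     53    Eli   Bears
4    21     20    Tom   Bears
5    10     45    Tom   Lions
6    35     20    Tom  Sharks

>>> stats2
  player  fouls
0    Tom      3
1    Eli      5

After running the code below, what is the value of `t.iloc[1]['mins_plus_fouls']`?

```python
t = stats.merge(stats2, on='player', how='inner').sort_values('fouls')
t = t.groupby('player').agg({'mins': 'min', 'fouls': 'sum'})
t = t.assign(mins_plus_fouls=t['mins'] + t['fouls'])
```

22

merge on 'player' (how='inner') → 7 rows:
   mins  games player    team  fouls
0    38      3    Eli   Bears      5
1    14     38    Eli   Lions      5
2    47     21    Tom   Lions      3
3     3     53    Eli   Bears      5
4    21     20    Tom   Bears      3
5    10     45    Tom   Lions      3
6    35     20    Tom  Sharks      3
sort by fouls:
   mins  games player    team  fouls
2    47     21    Tom   Lions      3
4    21     20    Tom   Bears      3
5    10     45    Tom   Lions      3
6    35     20    Tom  Sharks      3
0    38      3    Eli   Bears      5
1    14     38    Eli   Lions      5
3     3     53    Eli   Bears      5
group by player: min(mins), sum(fouls):
        mins  fouls
player             
Eli        3     15
Tom       10     12
add column mins_plus_fouls = t['mins'] + t['fouls']:
        mins  fouls  mins_plus_fouls
player                              
Eli        3     15               18
Tom       10     12               22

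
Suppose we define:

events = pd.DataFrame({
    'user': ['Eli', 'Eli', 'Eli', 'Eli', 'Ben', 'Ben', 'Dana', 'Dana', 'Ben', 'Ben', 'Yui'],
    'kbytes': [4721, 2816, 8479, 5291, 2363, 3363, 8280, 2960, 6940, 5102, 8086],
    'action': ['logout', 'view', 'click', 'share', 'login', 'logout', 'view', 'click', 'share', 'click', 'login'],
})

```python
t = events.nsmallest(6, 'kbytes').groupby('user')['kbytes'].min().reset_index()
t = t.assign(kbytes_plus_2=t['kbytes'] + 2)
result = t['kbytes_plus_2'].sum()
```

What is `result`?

take 6 rows with smallest kbytes:
   user  kbytes  action
4   Ben    2363   login
1   Eli    2816    view
7  Dana    2960   click
5   Ben    3363  logout
0   Eli    4721  logout
9   Ben    5102   click
group by user, min of kbytes:
user
Ben     2363
Dana    2960
Eli     2816
Name: kbytes, dtype: int64
reset_index():
   user  kbytes
0   Ben    2363
1  Dana    2960
2   Eli    2816
add column kbytes_plus_2 = t['kbytes'] + 2:
   user  kbytes  kbytes_plus_2
0   Ben    2363           2365
1  Dana    2960           2962
2   Eli    2816           2818

8145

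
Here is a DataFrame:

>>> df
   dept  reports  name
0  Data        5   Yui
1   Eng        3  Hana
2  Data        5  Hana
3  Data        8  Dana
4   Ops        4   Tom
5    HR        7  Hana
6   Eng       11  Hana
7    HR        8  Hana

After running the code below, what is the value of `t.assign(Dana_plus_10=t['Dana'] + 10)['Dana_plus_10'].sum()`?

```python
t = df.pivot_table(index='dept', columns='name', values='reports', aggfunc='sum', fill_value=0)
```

48

pivot: rows=dept, cols=name, sum(reports):
name  Dana  Hana  Tom  Yui
dept                      
Data     8     5    0    5
Eng      0    14    0    0
HR       0    15    0    0
Ops      0     0    4    0
add column Dana_plus_10 = t['Dana'] + 10:
name  Dana  Hana  Tom  Yui  Dana_plus_10
dept                                    
Data     8     5    0    5            18
Eng      0    14    0    0            10
HR       0    15    0    0            10
Ops      0     0    4    0            10
Hence 48.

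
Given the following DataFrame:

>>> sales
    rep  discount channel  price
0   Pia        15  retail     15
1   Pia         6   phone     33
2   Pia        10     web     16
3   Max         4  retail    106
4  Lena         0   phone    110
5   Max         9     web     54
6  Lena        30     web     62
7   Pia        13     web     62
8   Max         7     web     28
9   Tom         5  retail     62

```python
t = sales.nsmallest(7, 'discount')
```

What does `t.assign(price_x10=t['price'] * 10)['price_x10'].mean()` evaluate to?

584.285714286

take 7 rows with smallest discount:
    rep  discount channel  price
4  Lena         0   phone    110
3   Max         4  retail    106
9   Tom         5  retail     62
1   Pia         6   phone     33
8   Max         7     web     28
5   Max         9     web     54
2   Pia        10     web     16
add column price_x10 = t['price'] * 10:
    rep  discount channel  price  price_x10
4  Lena         0   phone    110       1100
3   Max         4  retail    106       1060
9   Tom         5  retail     62        620
1   Pia         6   phone     33        330
8   Max         7     web     28        280
5   Max         9     web     54        540
2   Pia        10     web     16        160
The mean of column 'price_x10' is 584.285714286.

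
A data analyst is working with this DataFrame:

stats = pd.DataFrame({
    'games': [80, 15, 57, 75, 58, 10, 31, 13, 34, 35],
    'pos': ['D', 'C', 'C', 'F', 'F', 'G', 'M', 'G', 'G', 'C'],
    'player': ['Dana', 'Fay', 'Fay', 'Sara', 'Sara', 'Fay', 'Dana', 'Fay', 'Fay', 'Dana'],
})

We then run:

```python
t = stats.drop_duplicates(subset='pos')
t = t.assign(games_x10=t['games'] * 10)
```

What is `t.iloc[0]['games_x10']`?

drop duplicate pos (keep=first):
   games pos player
0     80   D   Dana
1     15   C    Fay
3     75   F   Sara
5     10   G    Fay
6     31   M   Dana
add column games_x10 = t['games'] * 10:
   games pos player  games_x10
0     80   D   Dana        800
1     15   C    Fay        150
3     75   F   Sara        750
5     10   G    Fay        100
6     31   M   Dana        310

800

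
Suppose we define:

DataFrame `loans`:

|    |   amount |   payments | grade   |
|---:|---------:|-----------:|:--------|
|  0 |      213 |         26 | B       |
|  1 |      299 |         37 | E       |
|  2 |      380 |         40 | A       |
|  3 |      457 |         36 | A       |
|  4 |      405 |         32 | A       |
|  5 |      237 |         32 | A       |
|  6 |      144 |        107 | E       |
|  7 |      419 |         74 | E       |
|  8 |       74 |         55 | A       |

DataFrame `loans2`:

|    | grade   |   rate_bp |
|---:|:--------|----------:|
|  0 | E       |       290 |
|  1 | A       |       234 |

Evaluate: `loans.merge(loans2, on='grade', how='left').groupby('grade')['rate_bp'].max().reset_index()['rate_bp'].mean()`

merge on 'grade' (how='left') → 9 rows:
   amount  payments grade  rate_bp
0     213        26     B      NaN
1     299        37     E    290.0
2     380        40     A    234.0
3     457        36     A    234.0
4     405        32     A    234.0
5     237        32     A    234.0
6     144       107     E    290.0
7     419        74     E    290.0
8      74        55     A    234.0
group by grade, max of rate_bp:
grade
A    234.0
B      NaN
E    290.0
Name: rate_bp, dtype: float64
reset_index():
  grade  rate_bp
0     A    234.0
1     B      NaN
2     E    290.0
The mean of column 'rate_bp' is 262.0.

262.0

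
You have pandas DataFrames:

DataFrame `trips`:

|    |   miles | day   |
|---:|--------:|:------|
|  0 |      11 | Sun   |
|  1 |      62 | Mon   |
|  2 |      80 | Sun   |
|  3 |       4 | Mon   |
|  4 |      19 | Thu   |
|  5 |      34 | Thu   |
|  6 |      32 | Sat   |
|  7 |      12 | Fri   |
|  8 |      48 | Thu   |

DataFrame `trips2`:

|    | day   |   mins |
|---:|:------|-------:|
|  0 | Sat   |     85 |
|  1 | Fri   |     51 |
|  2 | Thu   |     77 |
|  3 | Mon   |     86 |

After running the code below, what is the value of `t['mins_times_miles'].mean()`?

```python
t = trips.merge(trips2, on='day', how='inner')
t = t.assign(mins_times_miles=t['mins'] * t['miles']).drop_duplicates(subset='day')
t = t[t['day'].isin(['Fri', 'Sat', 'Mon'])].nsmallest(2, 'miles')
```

1666.0

merge on 'day' (how='inner') → 7 rows:
   miles  day  mins
0     62  Mon    86
1      4  Mon    86
2     19  Thu    77
3     34  Thu    77
4     32  Sat    85
5     12  Fri    51
6     48  Thu    77
add column mins_times_miles = t['mins'] * t['miles']:
   miles  day  mins  mins_times_miles
0     62  Mon    86              5332
1      4  Mon    86               344
2     19  Thu    77              1463
3     34  Thu    77              2618
4     32  Sat    85              2720
5     12  Fri    51               612
6     48  Thu    77              3696
drop duplicate day (keep=first):
   miles  day  mins  mins_times_miles
0     62  Mon    86              5332
2     19  Thu    77              1463
4     32  Sat    85              2720
5     12  Fri    51               612
filter rows where day in ['Fri', 'Sat', 'Mon']:
   miles  day  mins  mins_times_miles
0     62  Mon    86              5332
4     32  Sat    85              2720
5     12  Fri    51               612
take 2 rows with smallest miles:
   miles  day  mins  mins_times_miles
5     12  Fri    51               612
4     32  Sat    85              2720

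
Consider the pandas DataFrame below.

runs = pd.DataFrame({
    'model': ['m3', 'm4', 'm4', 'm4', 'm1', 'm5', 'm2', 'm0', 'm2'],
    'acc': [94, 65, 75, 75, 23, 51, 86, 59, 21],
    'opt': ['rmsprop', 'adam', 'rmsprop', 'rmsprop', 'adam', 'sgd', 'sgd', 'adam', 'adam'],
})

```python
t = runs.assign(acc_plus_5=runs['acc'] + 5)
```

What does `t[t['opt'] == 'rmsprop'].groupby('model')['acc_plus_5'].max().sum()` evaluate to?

179

add column acc_plus_5 = runs['acc'] + 5:
  model  acc      opt  acc_plus_5
0    m3   94  rmsprop          99
1    m4   65     adam          70
2    m4   75  rmsprop          80
3    m4   75  rmsprop          80
4    m1   23     adam          28
5    m5   51      sgd          56
6    m2   86      sgd          91
7    m0   59     adam          64
8    m2   21     adam          26
filter rows where opt == 'rmsprop':
  model  acc      opt  acc_plus_5
0    m3   94  rmsprop          99
2    m4   75  rmsprop          80
3    m4   75  rmsprop          80
group by model, max of acc_plus_5:
model
m3    99
m4    80
Name: acc_plus_5, dtype: int64
Finally, sum of the resulting series = 179.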